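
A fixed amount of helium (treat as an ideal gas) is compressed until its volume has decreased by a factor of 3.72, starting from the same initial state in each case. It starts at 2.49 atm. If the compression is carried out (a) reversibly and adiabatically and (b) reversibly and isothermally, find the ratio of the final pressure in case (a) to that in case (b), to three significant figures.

P_adiabatic / P_isothermal ≈ 2.40

For a monatomic ideal gas γ = 5/3.
Isothermal: P_b = P₁(V₁/V₂) = 2.49×3.72.
Adiabatic: P_a = P₁(V₁/V₂)^γ = 2.49×3.72^(5/3).
P_a/P_b = (V₁/V₂)^(γ−1) = 3.72^(2/3) = 2.401.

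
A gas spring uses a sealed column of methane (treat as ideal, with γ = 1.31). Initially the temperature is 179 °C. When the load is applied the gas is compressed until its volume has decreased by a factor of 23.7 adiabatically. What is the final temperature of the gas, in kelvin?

T₂ ≈ 1210 K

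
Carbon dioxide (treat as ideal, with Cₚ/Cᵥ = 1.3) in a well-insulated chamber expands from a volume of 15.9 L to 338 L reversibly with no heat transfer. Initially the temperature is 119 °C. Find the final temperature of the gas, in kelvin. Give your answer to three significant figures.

For a reversible adiabat TV^(γ−1) is constant, so T₂ = T₁ (V₁/V₂)^(γ−1).
T₁ = 119 °C = 392.1 K.
T₂ = 392.1 × (15.9/338)^(0.3) = 156.7 K.

T₂ ≈ 157 K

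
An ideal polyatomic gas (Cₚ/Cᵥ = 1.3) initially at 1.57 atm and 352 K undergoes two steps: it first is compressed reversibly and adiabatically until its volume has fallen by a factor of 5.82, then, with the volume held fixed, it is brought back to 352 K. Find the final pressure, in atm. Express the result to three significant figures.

P₃ ≈ 9.14 atm

Adiabatic step (PV^γ = const): P₂ = 1.57×5.82^(1.3) = 15.5 atm; T₂ = 352×5.82^(0.3) = 597.1 K.
Isochoric: P₃ = P₂(T₃/T₂) = 15.5 × (352/597.1) = 9.137 atm.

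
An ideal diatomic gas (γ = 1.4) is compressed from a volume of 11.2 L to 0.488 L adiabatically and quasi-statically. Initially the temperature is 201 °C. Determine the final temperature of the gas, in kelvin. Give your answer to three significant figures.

T₂ ≈ 1660 K

For a reversible adiabat TV^(γ−1) is constant, so T₂ = T₁ (V₁/V₂)^(γ−1).
T₁ = 201 °C = 474.1 K.
T₂ = 474.1 × (11.2/0.488)^(0.4) = 1660 K.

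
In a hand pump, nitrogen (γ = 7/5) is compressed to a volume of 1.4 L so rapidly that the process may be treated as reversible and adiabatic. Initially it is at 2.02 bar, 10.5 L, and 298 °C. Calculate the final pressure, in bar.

P₂ ≈ 33.9 bar

Adiabatic: P₁V₁^γ = P₂V₂^γ ⇒ P₂ = P₁ (V₁/V₂)^γ.
P₂ = 2.02 × (10.5/1.4)^(7/5) = 33.92 bar.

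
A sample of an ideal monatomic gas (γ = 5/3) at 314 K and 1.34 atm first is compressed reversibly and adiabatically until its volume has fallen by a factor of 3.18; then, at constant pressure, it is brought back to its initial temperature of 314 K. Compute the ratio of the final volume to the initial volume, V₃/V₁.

Adiabatic step: V₂/V₁ = 0.3145; T₂ = T₁·3.18^(2/3) = 679 K.
Isobaric step: V₃/V₂ = T₃/T₂ = 314/679.
V₃/V₁ = (V₂/V₁)(V₃/V₂) = 0.3145 × (314/679) = 0.1454.

V₃/V₁ ≈ 0.145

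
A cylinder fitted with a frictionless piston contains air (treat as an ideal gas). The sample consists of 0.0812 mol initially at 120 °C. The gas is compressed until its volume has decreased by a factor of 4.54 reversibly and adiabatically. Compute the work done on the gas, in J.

Adiabatic: T₁V₁^(γ−1) = T₂V₂^(γ−1) ⇒ T₂ = T₁ (V₁/V₂)^(γ−1).
γ = 7/5 for a diatomic ideal gas, so γ−1 = 2/5.
T₁ = 120 °C = 393.1 K.
T₂ = 393.1 × 4.54^(2/5) = 720.1 K.
Q = 0, so ΔU = W_on_gas = nCᵥΔT with Cᵥ = R/(γ−1) = 20.79 J/(mol·K).
ΔU = 0.0812 × 20.79 × (720.1 − 393.1) = 551.8 J.

W ≈ 552 J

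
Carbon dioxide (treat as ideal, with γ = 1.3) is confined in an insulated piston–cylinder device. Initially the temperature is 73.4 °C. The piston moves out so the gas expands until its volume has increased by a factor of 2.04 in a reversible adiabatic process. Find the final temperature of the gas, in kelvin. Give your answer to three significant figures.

T₂ ≈ 280 K

Adiabatic: T₁V₁^(γ−1) = T₂V₂^(γ−1) ⇒ T₂ = T₁ (V₁/V₂)^(γ−1).
T₁ = 73.4 °C = 346.5 K.
T₂ = 346.5 × (1/2.04)^(0.3) = 279.8 K.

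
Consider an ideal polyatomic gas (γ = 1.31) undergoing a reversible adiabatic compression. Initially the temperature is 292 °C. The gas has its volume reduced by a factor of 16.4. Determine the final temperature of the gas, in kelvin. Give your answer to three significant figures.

T₂ ≈ 1350 K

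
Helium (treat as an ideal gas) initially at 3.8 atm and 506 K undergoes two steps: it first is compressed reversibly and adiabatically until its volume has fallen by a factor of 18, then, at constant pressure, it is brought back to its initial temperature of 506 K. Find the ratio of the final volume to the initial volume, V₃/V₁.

V₃/V₁ ≈ 0.00809

For a monatomic ideal gas γ = 5/3.
Adiabatic step: V₂/V₁ = 0.05556; T₂ = T₁·18^(2/3) = 3475 K.
Isobaric step: V₃/V₂ = T₃/T₂ = 506/3475.
V₃/V₁ = (V₂/V₁)(V₃/V₂) = 0.05556 × (506/3475) = 0.008089.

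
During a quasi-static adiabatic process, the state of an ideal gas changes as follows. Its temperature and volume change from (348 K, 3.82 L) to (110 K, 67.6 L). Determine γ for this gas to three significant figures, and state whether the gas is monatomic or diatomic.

γ ≈ 1.40; diatomic

TV^(γ−1) = const ⇒ γ − 1 = ln(T₂/T₁) / ln(V₁/V₂).
γ = 1 + ln(110/348) / ln(3.82/67.6) = 1.401.
γ ≈ 1.40 is close to 7/5, so the gas is diatomic.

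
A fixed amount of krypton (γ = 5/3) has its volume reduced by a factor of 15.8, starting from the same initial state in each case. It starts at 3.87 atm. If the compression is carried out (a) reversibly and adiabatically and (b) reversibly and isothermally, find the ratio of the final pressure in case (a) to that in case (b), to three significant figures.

Isothermal: P_b = P₁(V₁/V₂) = 3.87×15.8.
Adiabatic: P_a = P₁(V₁/V₂)^γ = 3.87×15.8^(5/3).
P_a/P_b = (V₁/V₂)^(γ−1) = 15.8^(2/3) = 6.297.

P_adiabatic / P_isothermal ≈ 6.30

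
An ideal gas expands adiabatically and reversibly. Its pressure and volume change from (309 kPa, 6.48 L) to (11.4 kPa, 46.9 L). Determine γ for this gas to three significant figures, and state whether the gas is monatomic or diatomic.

γ ≈ 1.67; monatomic

PV^γ = const ⇒ γ = ln(P₂/P₁) / ln(V₁/V₂).
γ = ln(11.4/309) / ln(6.48/46.9) = 1.667.
γ ≈ 1.67 is close to 5/3, so the gas is monatomic.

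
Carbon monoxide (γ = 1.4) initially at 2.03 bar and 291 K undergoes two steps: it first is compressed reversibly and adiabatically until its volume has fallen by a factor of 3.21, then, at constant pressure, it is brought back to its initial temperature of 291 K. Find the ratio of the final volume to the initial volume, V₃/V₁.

Adiabatic step: V₂/V₁ = 0.3115; T₂ = T₁·3.21^(0.4) = 464 K.
Isobaric step: V₃/V₂ = T₃/T₂ = 291/464.
V₃/V₁ = (V₂/V₁)(V₃/V₂) = 0.3115 × (291/464) = 0.1954.

V₃/V₁ ≈ 0.195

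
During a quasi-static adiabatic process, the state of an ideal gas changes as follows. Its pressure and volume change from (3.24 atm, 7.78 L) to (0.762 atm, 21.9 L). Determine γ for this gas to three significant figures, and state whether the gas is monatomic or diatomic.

PV^γ = const ⇒ γ = ln(P₂/P₁) / ln(V₁/V₂).
γ = ln(0.762/3.24) / ln(7.78/21.9) = 1.399.
γ ≈ 1.40 is close to 7/5, so the gas is diatomic.

γ ≈ 1.40; diatomic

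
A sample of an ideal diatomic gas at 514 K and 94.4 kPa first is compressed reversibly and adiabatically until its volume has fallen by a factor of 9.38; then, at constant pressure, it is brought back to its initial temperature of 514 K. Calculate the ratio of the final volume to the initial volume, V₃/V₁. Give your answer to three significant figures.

For a diatomic ideal gas γ = 7/5.
Adiabatic step: V₂/V₁ = 0.1066; T₂ = T₁·9.38^(2/5) = 1258 K.
Isobaric step: V₃/V₂ = T₃/T₂ = 514/1258.
V₃/V₁ = (V₂/V₁)(V₃/V₂) = 0.1066 × (514/1258) = 0.04354.

V₃/V₁ ≈ 0.0435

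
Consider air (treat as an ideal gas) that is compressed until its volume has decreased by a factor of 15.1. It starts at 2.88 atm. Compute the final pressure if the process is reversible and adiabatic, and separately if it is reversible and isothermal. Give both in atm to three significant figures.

adiabatic: 129 atm; isothermal: 43.5 atm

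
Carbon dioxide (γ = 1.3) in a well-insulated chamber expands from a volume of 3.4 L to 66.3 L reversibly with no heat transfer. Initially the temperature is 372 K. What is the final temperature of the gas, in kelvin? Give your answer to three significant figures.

Adiabatic: T₁V₁^(γ−1) = T₂V₂^(γ−1) ⇒ T₂ = T₁ (V₁/V₂)^(γ−1).
T₂ = 372 × (3.4/66.3)^(0.3) = 152.6 K.

T₂ ≈ 153 K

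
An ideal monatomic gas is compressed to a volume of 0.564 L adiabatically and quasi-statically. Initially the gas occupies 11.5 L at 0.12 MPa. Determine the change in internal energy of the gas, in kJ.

ΔU ≈ 13.4 kJ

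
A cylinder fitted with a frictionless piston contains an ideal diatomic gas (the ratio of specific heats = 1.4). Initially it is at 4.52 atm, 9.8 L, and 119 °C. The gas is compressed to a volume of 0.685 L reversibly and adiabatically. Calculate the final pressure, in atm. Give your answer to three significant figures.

P₂ ≈ 187 atm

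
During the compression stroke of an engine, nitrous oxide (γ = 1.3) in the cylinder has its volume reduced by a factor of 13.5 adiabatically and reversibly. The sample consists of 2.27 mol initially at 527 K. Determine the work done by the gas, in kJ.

Adiabatic: T₁V₁^(γ−1) = T₂V₂^(γ−1) ⇒ T₂ = T₁ (V₁/V₂)^(γ−1).
T₂ = 527 × 13.5^(0.3) = 1151 K.
Q = 0, so ΔU = W_on_gas = nCᵥΔT with Cᵥ = R/(γ−1) = 27.71 J/(mol·K).
ΔU = 2.27 × 27.71 × (1151 − 527) = 39230 J.
Work done by the gas = −ΔU = -39230 J.

W ≈ -39.2 kJ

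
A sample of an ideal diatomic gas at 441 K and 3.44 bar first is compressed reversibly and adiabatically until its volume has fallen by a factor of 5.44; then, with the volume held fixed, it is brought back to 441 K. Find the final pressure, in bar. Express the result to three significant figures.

P₃ ≈ 18.7 bar

For a diatomic ideal gas γ = 7/5.
Adiabatic step (PV^γ = const): P₂ = 3.44×5.44^(7/5) = 36.85 bar; T₂ = 441×5.44^(2/5) = 868.3 K.
Isochoric: P₃ = P₂(T₃/T₂) = 36.85 × (441/868.3) = 18.71 bar.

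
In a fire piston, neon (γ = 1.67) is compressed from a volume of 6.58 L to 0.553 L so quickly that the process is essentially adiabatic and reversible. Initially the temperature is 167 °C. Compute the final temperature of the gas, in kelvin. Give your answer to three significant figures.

T₂ ≈ 2310 K

For a reversible adiabat TV^(γ−1) is constant, so T₂ = T₁ (V₁/V₂)^(γ−1).
T₁ = 167 °C = 440.1 K.
T₂ = 440.1 × (6.58/0.553)^(0.67) = 2313 K.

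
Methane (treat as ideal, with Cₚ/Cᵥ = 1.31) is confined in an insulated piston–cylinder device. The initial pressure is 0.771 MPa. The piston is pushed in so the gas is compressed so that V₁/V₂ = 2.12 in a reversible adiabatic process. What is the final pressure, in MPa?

P₂ ≈ 2.06 MPa

Since PV^γ is constant along a reversible adiabat, P₂ = P₁ (V₁/V₂)^γ.
P₂ = 0.771 × 2.12^(1.31) = 2.063 MPa.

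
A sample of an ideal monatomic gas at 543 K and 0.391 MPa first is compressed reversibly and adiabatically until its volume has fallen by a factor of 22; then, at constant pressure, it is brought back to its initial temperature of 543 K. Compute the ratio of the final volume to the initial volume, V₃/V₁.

V₃/V₁ ≈ 0.00579

For a monatomic ideal gas γ = 5/3.
Adiabatic step: V₂/V₁ = 0.04545; T₂ = T₁·22^(2/3) = 4263 K.
Isobaric step: V₃/V₂ = T₃/T₂ = 543/4263.
V₃/V₁ = (V₂/V₁)(V₃/V₂) = 0.04545 × (543/4263) = 0.005789.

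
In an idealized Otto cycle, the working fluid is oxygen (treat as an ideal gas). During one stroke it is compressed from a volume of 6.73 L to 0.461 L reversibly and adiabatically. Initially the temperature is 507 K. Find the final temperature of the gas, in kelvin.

T₂ ≈ 1480 K

Adiabatic: T₁V₁^(γ−1) = T₂V₂^(γ−1) ⇒ T₂ = T₁ (V₁/V₂)^(γ−1).
For a diatomic ideal gas γ = 7/5, so γ−1 = 2/5.
T₂ = 507 × (6.73/0.461)^(2/5) = 1482 K.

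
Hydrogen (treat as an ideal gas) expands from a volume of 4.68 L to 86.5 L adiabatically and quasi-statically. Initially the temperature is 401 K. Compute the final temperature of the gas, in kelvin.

T₂ ≈ 125 K

For a reversible adiabat TV^(γ−1) is constant, so T₂ = T₁ (V₁/V₂)^(γ−1).
For a diatomic ideal gas γ = 7/5, so γ−1 = 2/5.
T₂ = 401 × (4.68/86.5)^(2/5) = 124.9 K.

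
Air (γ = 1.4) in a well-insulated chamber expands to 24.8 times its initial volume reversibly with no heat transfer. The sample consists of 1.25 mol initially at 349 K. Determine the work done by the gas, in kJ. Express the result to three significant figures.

For a reversible adiabat TV^(γ−1) is constant, so T₂ = T₁ (V₁/V₂)^(γ−1).
T₂ = 349 × (1/24.8)^(0.4) = 96.62 K.
Q = 0, so ΔU = W_on_gas = nCᵥΔT with Cᵥ = R/(γ−1) = 20.79 J/(mol·K).
ΔU = 1.25 × 20.79 × (96.62 − 349) = -6557 J.
Work done by the gas = −ΔU = 6557 J.

W ≈ 6.56 kJ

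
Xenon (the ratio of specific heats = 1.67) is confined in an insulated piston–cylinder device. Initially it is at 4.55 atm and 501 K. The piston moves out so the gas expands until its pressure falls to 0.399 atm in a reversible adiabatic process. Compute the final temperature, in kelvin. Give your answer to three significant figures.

Adiabatic: T₂/T₁ = (P₂/P₁)^((γ−1)/γ).
T₂ = 501 × (0.399/4.55)^(0.401) = 188.7 K.

T₂ ≈ 189 K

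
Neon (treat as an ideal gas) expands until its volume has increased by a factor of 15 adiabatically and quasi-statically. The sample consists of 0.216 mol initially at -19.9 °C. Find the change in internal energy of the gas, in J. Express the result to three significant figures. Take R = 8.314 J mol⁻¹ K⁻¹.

Adiabatic: T₁V₁^(γ−1) = T₂V₂^(γ−1) ⇒ T₂ = T₁ (V₁/V₂)^(γ−1).
γ = 5/3 for a monatomic ideal gas, so γ−1 = 2/3.
T₁ = -19.9 °C = 253.2 K.
T₂ = 253.2 × (1/15)^(2/3) = 41.64 K.
Q = 0, so ΔU = W_on_gas = nCᵥΔT with Cᵥ = R/(γ−1) = 12.47 J/(mol·K).
ΔU = 0.216 × 12.47 × (41.64 − 253.2) = -570 J.

ΔU ≈ -570 J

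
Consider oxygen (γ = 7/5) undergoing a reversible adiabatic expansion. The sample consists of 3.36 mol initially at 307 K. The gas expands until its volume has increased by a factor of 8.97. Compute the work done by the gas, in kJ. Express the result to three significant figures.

W ≈ 12.5 kJ

For a reversible adiabat TV^(γ−1) is constant, so T₂ = T₁ (V₁/V₂)^(γ−1).
T₂ = 307 × (1/8.97)^(2/5) = 127.7 K.
Q = 0, so ΔU = W_on_gas = nCᵥΔT with Cᵥ = R/(γ−1) = 20.79 J/(mol·K).
ΔU = 3.36 × 20.79 × (127.7 − 307) = -12530 J.
Work done by the gas = −ΔU = 12530 J.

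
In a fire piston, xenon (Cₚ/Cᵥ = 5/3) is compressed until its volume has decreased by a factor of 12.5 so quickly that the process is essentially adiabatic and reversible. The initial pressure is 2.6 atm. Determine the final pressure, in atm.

P₂ ≈ 175 atm

Since PV^γ is constant along a reversible adiabat, P₂ = P₁ (V₁/V₂)^γ.
P₂ = 2.6 × 12.5^(5/3) = 175 atm.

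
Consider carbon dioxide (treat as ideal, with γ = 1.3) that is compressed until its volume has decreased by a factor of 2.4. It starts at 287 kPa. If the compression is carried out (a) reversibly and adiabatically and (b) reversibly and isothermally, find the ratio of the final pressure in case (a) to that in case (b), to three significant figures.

P_adiabatic / P_isothermal ≈ 1.30

Isothermal: P_b = P₁(V₁/V₂) = 287×2.4.
Adiabatic: P_a = P₁(V₁/V₂)^γ = 287×2.4^(1.3).
P_a/P_b = (V₁/V₂)^(γ−1) = 2.4^(0.3) = 1.3.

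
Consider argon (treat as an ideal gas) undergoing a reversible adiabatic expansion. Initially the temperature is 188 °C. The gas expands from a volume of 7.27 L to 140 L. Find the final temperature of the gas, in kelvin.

T₂ ≈ 64.2 K

For a reversible adiabat TV^(γ−1) is constant, so T₂ = T₁ (V₁/V₂)^(γ−1).
For a monatomic ideal gas γ = 5/3, so γ−1 = 2/3.
T₁ = 188 °C = 461.1 K.
T₂ = 461.1 × (7.27/140)^(2/3) = 64.19 K.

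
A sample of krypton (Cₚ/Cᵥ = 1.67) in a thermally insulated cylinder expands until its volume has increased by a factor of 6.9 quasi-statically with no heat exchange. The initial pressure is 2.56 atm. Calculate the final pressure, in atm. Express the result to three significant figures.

P₂ ≈ 0.102 atm

Adiabatic: P₁V₁^γ = P₂V₂^γ ⇒ P₂ = P₁ (V₁/V₂)^γ.
P₂ = 2.56 × (1/6.9)^(1.67) = 0.1017 atm.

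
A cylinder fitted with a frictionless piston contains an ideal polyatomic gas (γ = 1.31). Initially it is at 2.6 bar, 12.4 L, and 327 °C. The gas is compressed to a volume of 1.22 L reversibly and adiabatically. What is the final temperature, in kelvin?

T₂ ≈ 1230 K

Adiabatic: T₁V₁^(γ−1) = T₂V₂^(γ−1) ⇒ T₂ = T₁ (V₁/V₂)^(γ−1).
T₁ = 327 °C = 600.1 K.
T₂ = 600.1 × (12.4/1.22)^(0.31) = 1232 K.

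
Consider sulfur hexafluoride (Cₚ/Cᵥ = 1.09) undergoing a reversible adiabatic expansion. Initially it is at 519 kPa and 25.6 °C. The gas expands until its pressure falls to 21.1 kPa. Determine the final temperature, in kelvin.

T₂ ≈ 229 K

Along an adiabat T P^((1−γ)/γ) is constant, so T₂ = T₁ (P₂/P₁)^((γ−1)/γ).
T₁ = 25.6 °C = 298.8 K.
T₂ = 298.8 × (21.1/519)^(0.0826) = 229.3 K.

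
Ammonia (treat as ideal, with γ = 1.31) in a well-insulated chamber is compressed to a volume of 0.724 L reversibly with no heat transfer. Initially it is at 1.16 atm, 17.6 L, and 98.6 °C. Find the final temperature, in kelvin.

Adiabatic: T₁V₁^(γ−1) = T₂V₂^(γ−1) ⇒ T₂ = T₁ (V₁/V₂)^(γ−1).
T₁ = 98.6 °C = 371.8 K.
T₂ = 371.8 × (17.6/0.724)^(0.31) = 999.6 K.

T₂ ≈ 1000 K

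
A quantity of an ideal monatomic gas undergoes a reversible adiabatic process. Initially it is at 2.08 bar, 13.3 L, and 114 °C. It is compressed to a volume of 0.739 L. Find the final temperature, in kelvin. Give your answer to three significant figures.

T₂ ≈ 2660 K

Adiabatic: T₁V₁^(γ−1) = T₂V₂^(γ−1) ⇒ T₂ = T₁ (V₁/V₂)^(γ−1).
γ = 5/3 for a monatomic ideal gas.
T₁ = 114 °C = 387.1 K.
T₂ = 387.1 × (13.3/0.739)^(2/3) = 2659 K.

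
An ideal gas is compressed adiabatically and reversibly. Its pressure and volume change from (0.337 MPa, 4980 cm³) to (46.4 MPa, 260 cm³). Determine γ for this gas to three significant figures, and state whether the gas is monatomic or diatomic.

γ ≈ 1.67; monatomic

PV^γ = const ⇒ γ = ln(P₂/P₁) / ln(V₁/V₂).
γ = ln(46.4/0.337) / ln(4980/260) = 1.668.
γ ≈ 1.67 is close to 5/3, so the gas is monatomic.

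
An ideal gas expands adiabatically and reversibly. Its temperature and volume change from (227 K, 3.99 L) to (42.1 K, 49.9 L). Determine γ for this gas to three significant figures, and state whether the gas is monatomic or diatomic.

TV^(γ−1) = const ⇒ γ − 1 = ln(T₂/T₁) / ln(V₁/V₂).
γ = 1 + ln(42.1/227) / ln(3.99/49.9) = 1.667.
γ ≈ 1.67 is close to 5/3, so the gas is monatomic.

γ ≈ 1.67; monatomic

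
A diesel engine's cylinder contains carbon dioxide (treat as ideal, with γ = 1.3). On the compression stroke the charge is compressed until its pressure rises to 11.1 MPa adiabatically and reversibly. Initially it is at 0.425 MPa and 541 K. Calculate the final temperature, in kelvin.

T₂ ≈ 1150 K

Adiabatic: T₂/T₁ = (P₂/P₁)^((γ−1)/γ).
T₂ = 541 × (11.1/0.425)^(0.231) = 1149 K.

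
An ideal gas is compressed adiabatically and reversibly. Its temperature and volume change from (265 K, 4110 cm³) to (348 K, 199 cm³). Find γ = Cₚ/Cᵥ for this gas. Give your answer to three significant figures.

γ ≈ 1.09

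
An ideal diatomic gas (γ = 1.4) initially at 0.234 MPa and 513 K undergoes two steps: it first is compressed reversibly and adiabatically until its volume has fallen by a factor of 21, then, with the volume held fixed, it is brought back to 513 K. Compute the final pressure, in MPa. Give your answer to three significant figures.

P₃ ≈ 4.91 MPa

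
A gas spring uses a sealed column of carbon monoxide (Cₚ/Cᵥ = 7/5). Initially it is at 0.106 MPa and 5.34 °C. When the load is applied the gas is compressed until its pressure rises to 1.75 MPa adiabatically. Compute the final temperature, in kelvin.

T₂ ≈ 620 K

Adiabatic: T₂/T₁ = (P₂/P₁)^((γ−1)/γ).
T₁ = 5.34 °C = 278.5 K.
T₂ = 278.5 × (1.75/0.106)^(2/7) = 620.5 K.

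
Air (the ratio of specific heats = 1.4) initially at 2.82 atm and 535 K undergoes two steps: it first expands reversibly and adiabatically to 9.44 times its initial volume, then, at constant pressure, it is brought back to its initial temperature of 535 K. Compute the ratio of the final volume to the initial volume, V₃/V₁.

V₃/V₁ ≈ 23.2

Adiabatic step: V₂/V₁ = 9.44; T₂ = T₁·(1/9.44)^(0.4) = 218 K.
Isobaric step: V₃/V₂ = T₃/T₂ = 535/218.
V₃/V₁ = (V₂/V₁)(V₃/V₂) = 9.44 × (535/218) = 23.17.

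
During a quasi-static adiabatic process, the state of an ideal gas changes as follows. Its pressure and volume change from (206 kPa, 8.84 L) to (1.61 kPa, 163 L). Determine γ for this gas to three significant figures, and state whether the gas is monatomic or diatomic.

γ ≈ 1.66; monatomic

PV^γ = const ⇒ γ = ln(P₂/P₁) / ln(V₁/V₂).
γ = ln(1.61/206) / ln(8.84/163) = 1.665.
γ ≈ 1.66 is close to 5/3, so the gas is monatomic.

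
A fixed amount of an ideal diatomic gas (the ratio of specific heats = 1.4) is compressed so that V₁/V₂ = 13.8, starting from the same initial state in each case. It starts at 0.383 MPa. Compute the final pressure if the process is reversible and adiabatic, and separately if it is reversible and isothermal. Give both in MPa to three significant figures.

adiabatic: 15.1 MPa; isothermal: 5.29 MPa

Isothermal: P₂ = P₁(V₁/V₂) = 0.383×13.8 = 5.285 MPa.
Adiabatic: P₂ = P₁(V₁/V₂)^γ = 0.383×13.8^(1.4) = 15.1 MPa.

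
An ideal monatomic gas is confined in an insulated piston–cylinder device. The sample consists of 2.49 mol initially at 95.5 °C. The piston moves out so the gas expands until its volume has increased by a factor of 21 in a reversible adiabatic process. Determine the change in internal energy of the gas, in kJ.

ΔU ≈ -9.94 kJ

Adiabatic: T₁V₁^(γ−1) = T₂V₂^(γ−1) ⇒ T₂ = T₁ (V₁/V₂)^(γ−1).
γ = 5/3 for a monatomic ideal gas, so γ−1 = 2/3.
T₁ = 95.5 °C = 368.6 K.
T₂ = 368.6 × (1/21)^(2/3) = 48.43 K.
Q = 0, so ΔU = W_on_gas = nCᵥΔT with Cᵥ = R/(γ−1) = 12.47 J/(mol·K).
ΔU = 2.49 × 12.47 × (48.43 − 368.6) = -9944 J.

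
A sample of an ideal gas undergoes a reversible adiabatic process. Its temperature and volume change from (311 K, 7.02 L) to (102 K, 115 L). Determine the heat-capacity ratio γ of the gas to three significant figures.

TV^(γ−1) = const ⇒ γ − 1 = ln(T₂/T₁) / ln(V₁/V₂).
γ = 1 + ln(102/311) / ln(7.02/115) = 1.399.

γ ≈ 1.40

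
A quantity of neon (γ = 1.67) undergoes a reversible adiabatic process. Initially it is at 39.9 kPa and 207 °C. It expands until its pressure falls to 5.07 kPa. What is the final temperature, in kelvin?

T₂ ≈ 210 K

Along an adiabat T P^((1−γ)/γ) is constant, so T₂ = T₁ (P₂/P₁)^((γ−1)/γ).
T₁ = 207 °C = 480.1 K.
T₂ = 480.1 × (5.07/39.9)^(0.401) = 209.9 K.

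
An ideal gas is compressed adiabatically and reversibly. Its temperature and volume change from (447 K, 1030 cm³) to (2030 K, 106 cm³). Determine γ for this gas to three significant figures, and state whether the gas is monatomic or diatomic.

TV^(γ−1) = const ⇒ γ − 1 = ln(T₂/T₁) / ln(V₁/V₂).
γ = 1 + ln(2030/447) / ln(1030/106) = 1.665.
γ ≈ 1.67 is close to 5/3, so the gas is monatomic.

γ ≈ 1.67; monatomic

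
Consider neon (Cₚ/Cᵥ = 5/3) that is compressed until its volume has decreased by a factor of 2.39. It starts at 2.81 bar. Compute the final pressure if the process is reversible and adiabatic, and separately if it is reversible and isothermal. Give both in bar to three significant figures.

Isothermal: P₂ = P₁(V₁/V₂) = 2.81×2.39 = 6.716 bar.
Adiabatic: P₂ = P₁(V₁/V₂)^γ = 2.81×2.39^(5/3) = 12.01 bar.

adiabatic: 12.0 bar; isothermal: 6.72 bar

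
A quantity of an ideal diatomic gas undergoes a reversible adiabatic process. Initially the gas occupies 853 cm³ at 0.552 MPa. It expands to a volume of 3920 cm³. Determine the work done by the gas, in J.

W ≈ 538 J

γ = 7/5 for a diatomic ideal gas.
P₂ = P₁(V₁/V₂)^γ = 0.552×(853/3920)^(7/5) = 0.06526 MPa.
For a reversible adiabat, W_by_gas = (P₁V₁ − P₂V₂)/(γ−1).
W_by = (552000×0.000853 − 65260×0.00392) / (2/5) = 537.6 J.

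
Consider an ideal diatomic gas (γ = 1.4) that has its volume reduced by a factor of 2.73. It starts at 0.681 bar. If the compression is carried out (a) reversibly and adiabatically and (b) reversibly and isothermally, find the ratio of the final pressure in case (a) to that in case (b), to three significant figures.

P_adiabatic / P_isothermal ≈ 1.49

Isothermal: P_b = P₁(V₁/V₂) = 0.681×2.73.
Adiabatic: P_a = P₁(V₁/V₂)^γ = 0.681×2.73^(1.4).
P_a/P_b = (V₁/V₂)^(γ−1) = 2.73^(0.4) = 1.494.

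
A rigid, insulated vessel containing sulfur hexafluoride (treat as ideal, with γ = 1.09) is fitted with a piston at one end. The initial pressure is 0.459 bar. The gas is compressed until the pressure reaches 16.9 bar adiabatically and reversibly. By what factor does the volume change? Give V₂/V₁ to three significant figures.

From PV^γ = const, V₂/V₁ = (P₁/P₂)^(1/γ).
V₂/V₁ = (0.459/16.9)^(0.917) = 0.03658.

V₂/V₁ ≈ 0.0366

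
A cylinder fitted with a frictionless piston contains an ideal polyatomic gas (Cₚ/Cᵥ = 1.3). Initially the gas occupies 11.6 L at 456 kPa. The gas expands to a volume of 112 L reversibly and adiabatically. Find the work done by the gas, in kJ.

P₂ = P₁(V₁/V₂)^γ = 456×(11.6/112)^(1.3) = 23.92 kPa.
For a reversible adiabat, W_by_gas = (P₁V₁ − P₂V₂)/(γ−1).
W_by = (456000×0.0116 − 23920×0.112) / (0.3) = 8702 J.

W ≈ 8.70 kJ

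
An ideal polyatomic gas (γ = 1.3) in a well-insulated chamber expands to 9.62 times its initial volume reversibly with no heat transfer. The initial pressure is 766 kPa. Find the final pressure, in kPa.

P₂ ≈ 40.4 kPa

Adiabatic: P₁V₁^γ = P₂V₂^γ ⇒ P₂ = P₁ (V₁/V₂)^γ.
P₂ = 766 × (1/9.62)^(1.3) = 40.37 kPa.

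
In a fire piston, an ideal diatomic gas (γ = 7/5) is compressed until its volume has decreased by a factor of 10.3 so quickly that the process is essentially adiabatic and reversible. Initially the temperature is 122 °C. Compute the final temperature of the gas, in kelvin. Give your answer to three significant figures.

Adiabatic: T₁V₁^(γ−1) = T₂V₂^(γ−1) ⇒ T₂ = T₁ (V₁/V₂)^(γ−1).
T₁ = 122 °C = 395.1 K.
T₂ = 395.1 × 10.3^(2/5) = 1004 K.

T₂ ≈ 1000 K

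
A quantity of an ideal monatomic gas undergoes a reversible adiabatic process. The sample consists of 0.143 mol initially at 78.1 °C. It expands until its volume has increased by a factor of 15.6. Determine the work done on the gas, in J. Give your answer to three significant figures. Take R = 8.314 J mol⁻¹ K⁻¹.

For a reversible adiabat TV^(γ−1) is constant, so T₂ = T₁ (V₁/V₂)^(γ−1).
γ = 5/3 for a monatomic ideal gas, so γ−1 = 2/3.
T₁ = 78.1 °C = 351.2 K.
T₂ = 351.2 × (1/15.6)^(2/3) = 56.26 K.
Q = 0, so ΔU = W_on_gas = nCᵥΔT with Cᵥ = R/(γ−1) = 12.47 J/(mol·K).
ΔU = 0.143 × 12.47 × (56.26 − 351.2) = -526.1 J.

W ≈ -526 J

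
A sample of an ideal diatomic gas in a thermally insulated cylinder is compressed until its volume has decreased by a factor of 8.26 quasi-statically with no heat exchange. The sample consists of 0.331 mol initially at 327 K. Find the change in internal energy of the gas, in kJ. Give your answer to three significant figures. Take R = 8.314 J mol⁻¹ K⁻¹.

ΔU ≈ 2.99 kJ

For a reversible adiabat TV^(γ−1) is constant, so T₂ = T₁ (V₁/V₂)^(γ−1).
γ = 7/5 for a diatomic ideal gas, so γ−1 = 2/5.
T₂ = 327 × 8.26^(2/5) = 760.9 K.
Q = 0, so ΔU = W_on_gas = nCᵥΔT with Cᵥ = R/(γ−1) = 20.79 J/(mol·K).
ΔU = 0.331 × 20.79 × (760.9 − 327) = 2985 J.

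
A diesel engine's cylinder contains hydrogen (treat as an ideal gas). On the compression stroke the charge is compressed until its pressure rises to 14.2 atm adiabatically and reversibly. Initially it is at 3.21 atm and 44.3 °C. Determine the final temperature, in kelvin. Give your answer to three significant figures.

Adiabatic: T₂/T₁ = (P₂/P₁)^((γ−1)/γ).
For a diatomic ideal gas γ = 7/5, so (γ−1)/γ = 2/7.
T₁ = 44.3 °C = 317.4 K.
T₂ = 317.4 × (14.2/3.21)^(2/7) = 485.5 K.

T₂ ≈ 485 K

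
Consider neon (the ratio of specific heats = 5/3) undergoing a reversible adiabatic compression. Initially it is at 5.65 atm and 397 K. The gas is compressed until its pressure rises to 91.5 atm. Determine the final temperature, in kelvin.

Adiabatic: T₂/T₁ = (P₂/P₁)^((γ−1)/γ).
T₂ = 397 × (91.5/5.65)^(2/5) = 1209 K.

T₂ ≈ 1210 K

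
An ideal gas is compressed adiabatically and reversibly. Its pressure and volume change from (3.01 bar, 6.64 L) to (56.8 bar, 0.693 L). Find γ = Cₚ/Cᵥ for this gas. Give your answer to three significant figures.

γ ≈ 1.30

PV^γ = const ⇒ γ = ln(P₂/P₁) / ln(V₁/V₂).
γ = ln(56.8/3.01) / ln(6.64/0.693) = 1.3.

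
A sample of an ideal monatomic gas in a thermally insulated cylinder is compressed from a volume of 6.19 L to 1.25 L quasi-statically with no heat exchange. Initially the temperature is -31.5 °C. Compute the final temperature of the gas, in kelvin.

For a reversible adiabat TV^(γ−1) is constant, so T₂ = T₁ (V₁/V₂)^(γ−1).
For a monatomic ideal gas γ = 5/3, so γ−1 = 2/3.
T₁ = -31.5 °C = 241.6 K.
T₂ = 241.6 × (6.19/1.25)^(2/3) = 702.1 K.

T₂ ≈ 702 K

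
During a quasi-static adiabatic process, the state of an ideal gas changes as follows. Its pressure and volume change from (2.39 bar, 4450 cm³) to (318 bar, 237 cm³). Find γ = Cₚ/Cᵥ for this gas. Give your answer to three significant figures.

PV^γ = const ⇒ γ = ln(P₂/P₁) / ln(V₁/V₂).
γ = ln(318/2.39) / ln(4450/237) = 1.668.

γ ≈ 1.67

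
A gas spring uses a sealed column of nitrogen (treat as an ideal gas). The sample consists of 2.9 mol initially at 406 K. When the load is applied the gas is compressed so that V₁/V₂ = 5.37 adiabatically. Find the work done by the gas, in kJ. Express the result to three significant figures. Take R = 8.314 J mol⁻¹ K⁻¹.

W ≈ -23.5 kJ

Adiabatic: T₁V₁^(γ−1) = T₂V₂^(γ−1) ⇒ T₂ = T₁ (V₁/V₂)^(γ−1).
γ = 7/5 for a diatomic ideal gas, so γ−1 = 2/5.
T₂ = 406 × 5.37^(2/5) = 795.3 K.
Q = 0, so ΔU = W_on_gas = nCᵥΔT with Cᵥ = R/(γ−1) = 20.79 J/(mol·K).
ΔU = 2.9 × 20.79 × (795.3 − 406) = 23460 J.
Work done by the gas = −ΔU = -23460 J.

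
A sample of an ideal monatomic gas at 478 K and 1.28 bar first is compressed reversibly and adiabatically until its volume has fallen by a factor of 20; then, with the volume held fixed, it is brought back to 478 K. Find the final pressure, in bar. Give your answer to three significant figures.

For a monatomic ideal gas γ = 5/3.
Adiabatic step (PV^γ = const): P₂ = 1.28×20^(5/3) = 188.6 bar; T₂ = 478×20^(2/3) = 3522 K.
Isochoric: P₃ = P₂(T₃/T₂) = 188.6 × (478/3522) = 25.6 bar.

P₃ ≈ 25.6 bar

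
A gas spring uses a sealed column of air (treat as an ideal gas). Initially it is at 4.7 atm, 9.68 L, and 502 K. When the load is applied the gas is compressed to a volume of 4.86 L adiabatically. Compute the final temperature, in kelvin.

Adiabatic: T₁V₁^(γ−1) = T₂V₂^(γ−1) ⇒ T₂ = T₁ (V₁/V₂)^(γ−1).
γ = 7/5 for a diatomic ideal gas.
T₂ = 502 × (9.68/4.86)^(2/5) = 661.3 K.

T₂ ≈ 661 K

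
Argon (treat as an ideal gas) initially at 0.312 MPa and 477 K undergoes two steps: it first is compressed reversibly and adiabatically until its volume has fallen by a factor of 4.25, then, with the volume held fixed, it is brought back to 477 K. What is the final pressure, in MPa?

For a monatomic ideal gas γ = 5/3.
Adiabatic step (PV^γ = const): P₂ = 0.312×4.25^(5/3) = 3.479 MPa; T₂ = 477×4.25^(2/3) = 1252 K.
Isochoric: P₃ = P₂(T₃/T₂) = 3.479 × (477/1252) = 1.326 MPa.

P₃ ≈ 1.33 MPa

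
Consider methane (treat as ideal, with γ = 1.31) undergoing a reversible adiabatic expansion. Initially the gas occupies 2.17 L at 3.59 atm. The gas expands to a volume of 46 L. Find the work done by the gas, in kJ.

P₂ = P₁(V₁/V₂)^γ = 3.59×(2.17/46)^(1.31) = 0.06571 atm.
For a reversible adiabat, W_by_gas = (P₁V₁ − P₂V₂)/(γ−1).
W_by = (363800×0.00217 − 6658×0.046) / (0.31) = 1558 J.

W ≈ 1.56 kJ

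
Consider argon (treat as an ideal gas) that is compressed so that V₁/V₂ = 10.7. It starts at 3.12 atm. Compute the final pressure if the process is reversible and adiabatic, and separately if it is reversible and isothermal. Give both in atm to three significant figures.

adiabatic: 162 atm; isothermal: 33.4 atm

For a monatomic ideal gas γ = 5/3.
Isothermal: P₂ = P₁(V₁/V₂) = 3.12×10.7 = 33.38 atm.
Adiabatic: P₂ = P₁(V₁/V₂)^γ = 3.12×10.7^(5/3) = 162.1 atm.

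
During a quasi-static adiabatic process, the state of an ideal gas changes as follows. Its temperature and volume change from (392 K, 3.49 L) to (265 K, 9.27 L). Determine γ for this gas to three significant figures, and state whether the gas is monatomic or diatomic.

TV^(γ−1) = const ⇒ γ − 1 = ln(T₂/T₁) / ln(V₁/V₂).
γ = 1 + ln(265/392) / ln(3.49/9.27) = 1.401.
γ ≈ 1.40 is close to 7/5, so the gas is diatomic.

γ ≈ 1.40; diatomic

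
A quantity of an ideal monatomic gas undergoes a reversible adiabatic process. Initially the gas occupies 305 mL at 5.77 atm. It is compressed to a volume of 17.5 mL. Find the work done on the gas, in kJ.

γ = 5/3 for a monatomic ideal gas.
P₂ = P₁(V₁/V₂)^γ = 5.77×(305/17.5)^(5/3) = 676 atm.
For a reversible adiabat, W_by_gas = (P₁V₁ − P₂V₂)/(γ−1).
W_by = (584600×0.000305 − 6.85×10^7×1.75×10^-5) / (2/3) = -1531 J.
W_on_gas = −W_by = 1531 J.

W ≈ 1.53 kJ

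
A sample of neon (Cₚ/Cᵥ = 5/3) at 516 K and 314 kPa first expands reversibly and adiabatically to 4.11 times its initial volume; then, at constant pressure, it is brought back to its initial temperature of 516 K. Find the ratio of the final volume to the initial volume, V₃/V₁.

V₃/V₁ ≈ 10.5

Adiabatic step: V₂/V₁ = 4.11; T₂ = T₁·(1/4.11)^(2/3) = 201.1 K.
Isobaric step: V₃/V₂ = T₃/T₂ = 516/201.1.
V₃/V₁ = (V₂/V₁)(V₃/V₂) = 4.11 × (516/201.1) = 10.55.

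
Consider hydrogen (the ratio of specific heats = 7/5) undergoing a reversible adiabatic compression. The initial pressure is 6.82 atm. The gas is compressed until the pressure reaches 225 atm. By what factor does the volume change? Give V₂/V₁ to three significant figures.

V₂/V₁ ≈ 0.0823

From PV^γ = const, V₂/V₁ = (P₁/P₂)^(1/γ).
V₂/V₁ = (6.82/225)^(5/7) = 0.08231.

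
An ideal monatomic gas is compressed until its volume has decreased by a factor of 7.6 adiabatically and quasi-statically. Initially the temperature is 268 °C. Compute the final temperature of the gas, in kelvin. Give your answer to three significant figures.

Adiabatic: T₁V₁^(γ−1) = T₂V₂^(γ−1) ⇒ T₂ = T₁ (V₁/V₂)^(γ−1).
For a monatomic ideal gas γ = 5/3, so γ−1 = 2/3.
T₁ = 268 °C = 541.1 K.
T₂ = 541.1 × 7.6^(2/3) = 2092 K.

T₂ ≈ 2090 K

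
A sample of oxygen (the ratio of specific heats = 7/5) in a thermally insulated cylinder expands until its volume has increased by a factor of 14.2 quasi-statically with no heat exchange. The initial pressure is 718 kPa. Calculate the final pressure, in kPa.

P₂ ≈ 17.5 kPa

Adiabatic: P₁V₁^γ = P₂V₂^γ ⇒ P₂ = P₁ (V₁/V₂)^γ.
P₂ = 718 × (1/14.2)^(7/5) = 17.5 kPa.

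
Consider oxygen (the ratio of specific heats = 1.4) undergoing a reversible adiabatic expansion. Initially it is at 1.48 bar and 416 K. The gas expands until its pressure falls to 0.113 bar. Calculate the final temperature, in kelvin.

Along an adiabat T P^((1−γ)/γ) is constant, so T₂ = T₁ (P₂/P₁)^((γ−1)/γ).
T₂ = 416 × (0.113/1.48)^(0.286) = 199.5 K.

T₂ ≈ 199 K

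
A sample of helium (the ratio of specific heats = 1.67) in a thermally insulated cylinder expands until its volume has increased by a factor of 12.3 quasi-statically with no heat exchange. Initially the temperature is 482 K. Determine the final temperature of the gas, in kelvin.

T₂ ≈ 89.7 K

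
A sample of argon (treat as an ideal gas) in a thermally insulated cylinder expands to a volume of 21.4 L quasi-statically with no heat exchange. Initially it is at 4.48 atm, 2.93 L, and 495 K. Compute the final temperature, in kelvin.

T₂ ≈ 131 K

For a reversible adiabat TV^(γ−1) is constant, so T₂ = T₁ (V₁/V₂)^(γ−1).
γ = 5/3 for a monatomic ideal gas.
T₂ = 495 × (2.93/21.4)^(2/3) = 131.5 K.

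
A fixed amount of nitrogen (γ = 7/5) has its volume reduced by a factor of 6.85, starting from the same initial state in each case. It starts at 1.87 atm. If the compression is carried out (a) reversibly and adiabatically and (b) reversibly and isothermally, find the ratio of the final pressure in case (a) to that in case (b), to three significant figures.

Isothermal: P_b = P₁(V₁/V₂) = 1.87×6.85.
Adiabatic: P_a = P₁(V₁/V₂)^γ = 1.87×6.85^(7/5).
P_a/P_b = (V₁/V₂)^(γ−1) = 6.85^(2/5) = 2.159.

P_adiabatic / P_isothermal ≈ 2.16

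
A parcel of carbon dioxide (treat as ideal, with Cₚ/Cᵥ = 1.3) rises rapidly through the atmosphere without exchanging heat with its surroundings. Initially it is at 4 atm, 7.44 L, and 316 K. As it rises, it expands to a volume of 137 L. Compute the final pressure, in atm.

P₂ ≈ 0.0907 atm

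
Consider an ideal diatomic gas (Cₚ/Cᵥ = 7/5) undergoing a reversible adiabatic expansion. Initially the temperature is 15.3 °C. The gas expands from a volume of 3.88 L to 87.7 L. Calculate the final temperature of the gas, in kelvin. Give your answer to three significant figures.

T₂ ≈ 82.9 K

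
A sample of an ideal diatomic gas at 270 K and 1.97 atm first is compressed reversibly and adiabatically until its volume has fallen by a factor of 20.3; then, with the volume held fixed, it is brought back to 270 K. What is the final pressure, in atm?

For a diatomic ideal gas γ = 7/5.
Adiabatic step (PV^γ = const): P₂ = 1.97×20.3^(7/5) = 133.3 atm; T₂ = 270×20.3^(2/5) = 900.2 K.
Isochoric: P₃ = P₂(T₃/T₂) = 133.3 × (270/900.2) = 39.99 atm.

P₃ ≈ 40.0 atm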